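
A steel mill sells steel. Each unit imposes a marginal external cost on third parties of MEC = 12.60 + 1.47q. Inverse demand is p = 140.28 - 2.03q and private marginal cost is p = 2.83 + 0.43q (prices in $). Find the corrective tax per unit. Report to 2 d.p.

tax = $59.30 per unit

Social marginal cost = private MC + MEC = 15.43 + 1.90q.
Set SMC = demand: 15.43 + 1.90q = 140.28 - 2.03q → q* = 31.7684.
The Pigouvian tax equals MEC at q*: 12.60 + 1.47×31.7684 = 59.2995.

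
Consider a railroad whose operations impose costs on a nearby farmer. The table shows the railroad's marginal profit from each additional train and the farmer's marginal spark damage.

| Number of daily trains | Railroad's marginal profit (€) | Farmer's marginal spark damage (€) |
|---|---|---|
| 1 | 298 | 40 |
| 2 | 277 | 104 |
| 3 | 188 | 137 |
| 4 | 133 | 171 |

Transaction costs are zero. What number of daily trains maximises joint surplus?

3

Bargaining reaches the level where marginal profit last exceeds marginal spark damage.
That holds through level 3 (188 ≥ 137) but not at 4 (133 < 171).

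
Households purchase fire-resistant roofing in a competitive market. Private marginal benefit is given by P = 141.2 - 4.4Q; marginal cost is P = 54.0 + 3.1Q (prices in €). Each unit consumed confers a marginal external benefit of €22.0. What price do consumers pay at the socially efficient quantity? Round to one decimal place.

P = €77.1

Social marginal benefit = demand + MEB = 163.2 - 4.4Q.
Set SMB = MC: 163.2 - 4.4Q = 54.0 + 3.1Q → Q* = 14.5600.
Consumer price on the demand curve at Q*: 141.2 − 4.4×14.5600 = 77.1360.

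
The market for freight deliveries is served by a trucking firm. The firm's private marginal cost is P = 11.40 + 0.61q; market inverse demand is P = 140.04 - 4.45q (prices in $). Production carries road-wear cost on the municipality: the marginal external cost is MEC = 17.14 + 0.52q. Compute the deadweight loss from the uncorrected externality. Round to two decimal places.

Market equilibrium (private): 11.40 + 0.61q = 140.04 - 4.45q → q_m = 25.4229.
Social marginal cost = private MC + MEC = 28.54 + 1.13q.
Set SMC = demand: 28.54 + 1.13q = 140.04 - 4.45q → q* = 19.9821.
Between q* and q_m the wedge SMC − demand runs linearly from 0 to MEC(q_m), so the loss is a triangle.
DWL = ½ × 5.4408 × 30.3599 = 82.5911.

DWL = $82.59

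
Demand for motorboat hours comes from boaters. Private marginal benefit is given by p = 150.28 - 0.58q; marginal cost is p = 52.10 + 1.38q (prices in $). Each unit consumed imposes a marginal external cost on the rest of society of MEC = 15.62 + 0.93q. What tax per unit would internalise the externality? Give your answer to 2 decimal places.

Social marginal benefit = demand − MEC = 134.66 - 1.51q.
Set SMB = MC: 134.66 - 1.51q = 52.10 + 1.38q → q* = 28.5675.
The Pigouvian tax equals MEC at q*: 15.62 + 0.93×28.5675 = 42.1878.

tax = $42.19 per unit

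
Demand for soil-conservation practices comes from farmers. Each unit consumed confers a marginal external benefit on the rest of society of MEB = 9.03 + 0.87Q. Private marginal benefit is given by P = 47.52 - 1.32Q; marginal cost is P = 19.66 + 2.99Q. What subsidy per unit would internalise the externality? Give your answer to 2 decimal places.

subsidy = 18.36 per unit

Social marginal benefit = demand + MEB = 56.55 - 0.45Q.
Set SMB = MC: 56.55 - 0.45Q = 19.66 + 2.99Q → Q* = 10.7238.
The Pigouvian subsidy equals MEB at Q*: 9.03 + 0.87×10.7238 = 18.3597.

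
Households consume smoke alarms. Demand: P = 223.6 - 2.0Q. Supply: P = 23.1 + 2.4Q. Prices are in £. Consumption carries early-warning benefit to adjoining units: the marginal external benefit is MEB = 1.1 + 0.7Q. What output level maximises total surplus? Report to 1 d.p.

Q* = 54.5

Social marginal benefit = demand + MEB = 224.7 - 1.3Q.
Set SMB = MC: 224.7 - 1.3Q = 23.1 + 2.4Q → Q* = 54.4865.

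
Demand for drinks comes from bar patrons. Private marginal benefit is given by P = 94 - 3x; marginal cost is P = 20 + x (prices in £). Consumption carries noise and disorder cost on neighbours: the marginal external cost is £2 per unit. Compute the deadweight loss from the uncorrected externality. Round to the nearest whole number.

DWL = £1

Market equilibrium (private): 20 + x = 94 - 3x → x_m = 18.5000.
Social marginal benefit = demand − MEC = 92 - 3x.
Set SMB = MC: 92 - 3x = 20 + x → x* = 18.0000.
Between x* and x_m the wedge MC − SMB runs linearly from 0 to MEC(x_m), so the loss is a triangle.
DWL = ½ × 0.5000 × 2.0000 = 0.5000.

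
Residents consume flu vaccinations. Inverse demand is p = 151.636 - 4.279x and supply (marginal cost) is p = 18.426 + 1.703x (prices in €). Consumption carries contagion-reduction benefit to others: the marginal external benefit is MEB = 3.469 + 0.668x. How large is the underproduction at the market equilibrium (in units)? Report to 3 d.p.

3.452 units

Market equilibrium (private): 18.426 + 1.703x = 151.636 - 4.279x → x_m = 22.2685.
Social marginal benefit = demand + MEB = 155.105 - 3.611x.
Set SMB = MC: 155.105 - 3.611x = 18.426 + 1.703x → x* = 25.7205.
Gap = |22.2685 − 25.7205| = 3.4520.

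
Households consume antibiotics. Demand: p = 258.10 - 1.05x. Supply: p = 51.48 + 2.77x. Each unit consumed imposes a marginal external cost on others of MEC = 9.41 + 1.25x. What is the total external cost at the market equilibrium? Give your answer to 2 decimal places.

2337.49

Market equilibrium (private): 51.48 + 2.77x = 258.10 - 1.05x → x_m = 54.0890.
Total external cost = ∫₀^{x_m} (9.41 + 1.25x) dx = 9.41×54.0890 + ½×1.25×54.0890² = 2337.4899.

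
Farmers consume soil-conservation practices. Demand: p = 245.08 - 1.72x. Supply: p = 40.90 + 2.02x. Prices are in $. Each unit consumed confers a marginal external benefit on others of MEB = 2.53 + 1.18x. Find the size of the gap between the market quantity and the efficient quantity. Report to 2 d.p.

Market equilibrium (private): 40.90 + 2.02x = 245.08 - 1.72x → x_m = 54.5936.
Social marginal benefit = demand + MEB = 247.61 - 0.54x.
Set SMB = MC: 247.61 - 0.54x = 40.90 + 2.02x → x* = 80.7461.
Gap = |54.5936 − 80.7461| = 26.1525.

26.15 units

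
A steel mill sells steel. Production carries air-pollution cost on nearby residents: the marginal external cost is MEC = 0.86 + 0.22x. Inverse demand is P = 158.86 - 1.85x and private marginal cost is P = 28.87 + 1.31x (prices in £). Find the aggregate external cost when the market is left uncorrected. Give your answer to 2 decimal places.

£221.52

Market equilibrium (private): 28.87 + 1.31x = 158.86 - 1.85x → x_m = 41.1361.
Total external cost = ∫₀^{x_m} (0.86 + 0.22x) dx = 0.86×41.1361 + ½×0.22×41.1361² = 221.5167.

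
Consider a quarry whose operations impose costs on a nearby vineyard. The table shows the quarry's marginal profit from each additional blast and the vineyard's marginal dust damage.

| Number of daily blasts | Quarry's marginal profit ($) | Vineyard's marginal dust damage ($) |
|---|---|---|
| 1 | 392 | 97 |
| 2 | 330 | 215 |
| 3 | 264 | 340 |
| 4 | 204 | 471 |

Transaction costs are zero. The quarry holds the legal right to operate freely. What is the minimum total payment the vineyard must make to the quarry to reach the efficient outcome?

Left alone the quarry would choose level 4 (marginal profit stays positive).
Efficient level: k* = 2 (marginal profit ≥ marginal dust damage through 2).
The vineyard must at least cover the quarry's forgone profit from cutting 4→2: 264 + 204 = 468.

$468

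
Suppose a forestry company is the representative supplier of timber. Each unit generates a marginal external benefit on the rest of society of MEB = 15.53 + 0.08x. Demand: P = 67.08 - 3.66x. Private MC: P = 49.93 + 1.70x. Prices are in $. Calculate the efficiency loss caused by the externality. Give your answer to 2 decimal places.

Market equilibrium (private): 49.93 + 1.70x = 67.08 - 3.66x → x_m = 3.1996.
Social marginal cost = private MC − MEB = 34.40 + 1.62x.
Set SMC = demand: 34.40 + 1.62x = 67.08 - 3.66x → x* = 6.1894.
Height of the DWL triangle at x_m is demand(x_m) − SMC(x_m) = MEB(x_m) = 15.7860.
DWL = ½ × 2.9898 × 15.7860 = 23.5985.

DWL = $23.60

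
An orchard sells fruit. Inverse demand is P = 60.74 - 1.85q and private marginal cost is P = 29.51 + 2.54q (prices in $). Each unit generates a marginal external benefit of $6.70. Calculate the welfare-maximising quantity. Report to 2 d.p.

Social marginal cost = private MC − MEB = 22.81 + 2.54q.
Set SMC = demand: 22.81 + 2.54q = 60.74 - 1.85q → q* = 8.6401.

q* = 8.64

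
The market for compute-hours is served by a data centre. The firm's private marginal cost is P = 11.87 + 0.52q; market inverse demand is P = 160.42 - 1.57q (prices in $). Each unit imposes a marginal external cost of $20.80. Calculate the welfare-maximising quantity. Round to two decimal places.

Social marginal cost = private MC + MEC = 32.67 + 0.52q.
Set SMC = demand: 32.67 + 0.52q = 160.42 - 1.57q → q* = 61.1244.

q* = 61.12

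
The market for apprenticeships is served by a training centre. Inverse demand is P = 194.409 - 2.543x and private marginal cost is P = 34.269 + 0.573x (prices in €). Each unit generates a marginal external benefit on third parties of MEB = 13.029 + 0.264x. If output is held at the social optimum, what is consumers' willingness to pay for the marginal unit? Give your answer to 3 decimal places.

P = €40.002

Social marginal cost = private MC − MEB = 21.240 + 0.309x.
Set SMC = demand: 21.240 + 0.309x = 194.409 - 2.543x → x* = 60.7184.
Consumer price on the demand curve at x*: 194.409 − 2.543×60.7184 = 40.0021.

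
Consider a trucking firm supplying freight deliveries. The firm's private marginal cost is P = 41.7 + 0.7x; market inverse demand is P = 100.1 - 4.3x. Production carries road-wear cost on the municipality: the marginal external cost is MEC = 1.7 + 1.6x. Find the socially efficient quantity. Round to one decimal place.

Social marginal cost = private MC + MEC = 43.4 + 2.3x.
Set SMC = demand: 43.4 + 2.3x = 100.1 - 4.3x → x* = 8.5909.

x* = 8.6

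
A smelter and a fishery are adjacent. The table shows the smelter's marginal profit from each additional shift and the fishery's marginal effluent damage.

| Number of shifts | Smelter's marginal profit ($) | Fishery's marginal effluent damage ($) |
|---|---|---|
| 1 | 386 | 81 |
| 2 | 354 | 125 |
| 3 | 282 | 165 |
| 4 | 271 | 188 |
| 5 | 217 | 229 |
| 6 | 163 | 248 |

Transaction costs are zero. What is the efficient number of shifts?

4

Bargaining reaches the level where marginal profit last exceeds marginal effluent damage.
That holds through level 4 (271 ≥ 188) but not at 5 (217 < 229).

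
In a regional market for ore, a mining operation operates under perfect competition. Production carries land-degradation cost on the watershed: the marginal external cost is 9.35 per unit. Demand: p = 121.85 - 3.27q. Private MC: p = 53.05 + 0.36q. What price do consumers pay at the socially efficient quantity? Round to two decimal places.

Social marginal cost = private MC + MEC = 62.40 + 0.36q.
Set SMC = demand: 62.40 + 0.36q = 121.85 - 3.27q → q* = 16.3774.
Consumer price on the demand curve at q*: 121.85 − 3.27×16.3774 = 68.2959.

P = 68.30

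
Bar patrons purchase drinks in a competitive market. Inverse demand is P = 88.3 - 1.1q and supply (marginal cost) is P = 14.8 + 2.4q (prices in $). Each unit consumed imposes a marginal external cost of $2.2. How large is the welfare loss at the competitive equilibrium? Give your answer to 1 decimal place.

DWL = $0.7

Market equilibrium (private): 14.8 + 2.4q = 88.3 - 1.1q → q_m = 21.0000.
Social marginal benefit = demand − MEC = 86.1 - 1.1q.
Set SMB = MC: 86.1 - 1.1q = 14.8 + 2.4q → q* = 20.3714.
The welfare-loss triangle has base |q_m − q*| and height MEC(q_m) (the vertical gap between SMB and MC is zero at q* and MEC at q_m).
DWL = ½ × 0.6286 × 2.2000 = 0.6915.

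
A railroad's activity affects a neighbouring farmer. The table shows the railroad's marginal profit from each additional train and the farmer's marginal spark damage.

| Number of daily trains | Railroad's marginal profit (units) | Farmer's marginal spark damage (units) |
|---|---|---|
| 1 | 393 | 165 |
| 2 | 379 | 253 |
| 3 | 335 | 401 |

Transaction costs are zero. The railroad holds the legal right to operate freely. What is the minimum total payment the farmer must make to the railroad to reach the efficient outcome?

Left alone the railroad would choose level 3 (marginal profit stays positive).
Efficient level: k* = 2 (marginal profit ≥ marginal spark damage through 2).
The farmer must at least cover the railroad's forgone profit from cutting 3→2: 335 = 335.

335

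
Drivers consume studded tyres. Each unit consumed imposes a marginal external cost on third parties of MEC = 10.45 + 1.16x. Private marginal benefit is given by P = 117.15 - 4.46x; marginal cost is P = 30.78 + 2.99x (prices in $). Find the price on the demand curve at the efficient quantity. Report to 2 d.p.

P = $77.82

Social marginal benefit = demand − MEC = 106.70 - 5.62x.
Set SMB = MC: 106.70 - 5.62x = 30.78 + 2.99x → x* = 8.8177.
Consumer price on the demand curve at x*: 117.15 − 4.46×8.8177 = 77.8231.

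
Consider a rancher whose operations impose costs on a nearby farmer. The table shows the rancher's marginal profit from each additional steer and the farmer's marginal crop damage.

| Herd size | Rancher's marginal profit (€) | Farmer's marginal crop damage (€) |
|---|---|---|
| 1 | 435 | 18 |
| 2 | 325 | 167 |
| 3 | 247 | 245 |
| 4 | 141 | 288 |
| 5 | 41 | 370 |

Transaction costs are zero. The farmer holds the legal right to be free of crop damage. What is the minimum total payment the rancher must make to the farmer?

Efficient level: marginal profit ≥ marginal crop damage through level 3, so k* = 3.
With the farmer holding the right, the rancher must at least compensate total damage at k*: 18 + 167 + 245 = 430.

€430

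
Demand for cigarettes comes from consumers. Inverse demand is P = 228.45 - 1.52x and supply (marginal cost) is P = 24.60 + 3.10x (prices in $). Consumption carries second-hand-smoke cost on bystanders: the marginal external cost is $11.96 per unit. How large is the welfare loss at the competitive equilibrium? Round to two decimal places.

DWL = $15.48

Market equilibrium (private): 24.60 + 3.10x = 228.45 - 1.52x → x_m = 44.1234.
Social marginal benefit = demand − MEC = 216.49 - 1.52x.
Set SMB = MC: 216.49 - 1.52x = 24.60 + 3.10x → x* = 41.5346.
The welfare-loss triangle has base |x_m − x*| and height MEC(x_m) (the vertical gap between SMB and MC is zero at x* and MEC at x_m).
DWL = ½ × 2.5888 × 11.9600 = 15.4810.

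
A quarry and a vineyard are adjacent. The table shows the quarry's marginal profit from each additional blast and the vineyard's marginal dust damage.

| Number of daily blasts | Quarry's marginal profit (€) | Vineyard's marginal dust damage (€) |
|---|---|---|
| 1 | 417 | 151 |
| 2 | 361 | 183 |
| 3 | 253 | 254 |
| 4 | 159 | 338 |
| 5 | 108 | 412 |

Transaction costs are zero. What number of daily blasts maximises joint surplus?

Bargaining reaches the level where marginal profit last exceeds marginal dust damage.
That holds through level 2 (361 ≥ 183) but not at 3 (253 < 254).

2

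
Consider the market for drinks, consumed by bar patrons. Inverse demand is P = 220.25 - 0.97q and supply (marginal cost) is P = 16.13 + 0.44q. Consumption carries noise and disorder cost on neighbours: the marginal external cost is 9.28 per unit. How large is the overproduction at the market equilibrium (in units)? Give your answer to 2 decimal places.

6.58 units

Market equilibrium (private): 16.13 + 0.44q = 220.25 - 0.97q → q_m = 144.7660.
Social marginal benefit = demand − MEC = 210.97 - 0.97q.
Set SMB = MC: 210.97 - 0.97q = 16.13 + 0.44q → q* = 138.1844.
Gap = |144.7660 − 138.1844| = 6.5816.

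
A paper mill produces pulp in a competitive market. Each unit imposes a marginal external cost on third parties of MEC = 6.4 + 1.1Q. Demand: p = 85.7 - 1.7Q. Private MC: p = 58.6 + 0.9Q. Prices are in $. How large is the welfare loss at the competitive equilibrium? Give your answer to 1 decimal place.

DWL = $43.1

Market equilibrium (private): 58.6 + 0.9Q = 85.7 - 1.7Q → Q_m = 10.4231.
Social marginal cost = private MC + MEC = 65.0 + 2.0Q.
Set SMC = demand: 65.0 + 2.0Q = 85.7 - 1.7Q → Q* = 5.5946.
The loss is the area between SMC and demand from Q* to Q_m; with linear curves that's a triangle of height MEC(Q_m).
DWL = ½ × 4.8285 × 17.8654 = 43.1315.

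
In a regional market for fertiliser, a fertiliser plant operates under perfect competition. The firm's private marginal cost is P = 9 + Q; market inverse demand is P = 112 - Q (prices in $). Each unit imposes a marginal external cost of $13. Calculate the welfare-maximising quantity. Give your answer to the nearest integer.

Social marginal cost = private MC + MEC = 22 + Q.
Set SMC = demand: 22 + Q = 112 - Q → Q* = 45.0000.

Q* = 45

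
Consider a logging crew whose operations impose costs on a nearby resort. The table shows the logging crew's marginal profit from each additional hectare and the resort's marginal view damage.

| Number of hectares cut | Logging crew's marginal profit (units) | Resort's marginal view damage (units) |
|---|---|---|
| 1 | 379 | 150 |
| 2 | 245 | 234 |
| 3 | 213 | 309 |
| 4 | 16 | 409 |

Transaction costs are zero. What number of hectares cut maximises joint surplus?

Bargaining reaches the level where marginal profit last exceeds marginal view damage.
That holds through level 2 (245 ≥ 234) but not at 3 (213 < 309).

2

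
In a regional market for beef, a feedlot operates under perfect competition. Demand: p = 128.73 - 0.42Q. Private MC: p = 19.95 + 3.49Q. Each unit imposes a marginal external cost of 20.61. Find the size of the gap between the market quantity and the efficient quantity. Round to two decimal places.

5.27 units

Market equilibrium (private): 19.95 + 3.49Q = 128.73 - 0.42Q → Q_m = 27.8210.
Social marginal cost = private MC + MEC = 40.56 + 3.49Q.
Set SMC = demand: 40.56 + 3.49Q = 128.73 - 0.42Q → Q* = 22.5499.
Gap = |27.8210 − 22.5499| = 5.2711.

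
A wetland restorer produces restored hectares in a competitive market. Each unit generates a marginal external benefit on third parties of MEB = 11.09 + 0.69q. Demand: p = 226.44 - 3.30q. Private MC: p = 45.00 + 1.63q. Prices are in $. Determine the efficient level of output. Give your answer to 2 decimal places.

q* = 45.41

Social marginal cost = private MC − MEB = 33.91 + 0.94q.
Set SMC = demand: 33.91 + 0.94q = 226.44 - 3.30q → q* = 45.4080.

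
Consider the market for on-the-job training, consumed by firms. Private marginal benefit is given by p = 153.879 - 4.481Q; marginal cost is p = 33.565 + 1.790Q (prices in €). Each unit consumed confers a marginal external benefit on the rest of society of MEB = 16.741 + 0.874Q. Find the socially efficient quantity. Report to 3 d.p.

Q* = 25.395

Social marginal benefit = demand + MEB = 170.620 - 3.607Q.
Set SMB = MC: 170.620 - 3.607Q = 33.565 + 1.790Q → Q* = 25.3947.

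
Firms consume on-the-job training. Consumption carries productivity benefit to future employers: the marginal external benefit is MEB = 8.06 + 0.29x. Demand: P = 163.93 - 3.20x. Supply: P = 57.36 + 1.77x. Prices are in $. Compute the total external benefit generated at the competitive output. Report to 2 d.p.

Market equilibrium (private): 57.36 + 1.77x = 163.93 - 3.20x → x_m = 21.4427.
Total external benefit = ∫₀^{x_m} (8.06 + 0.29x) dx = 8.06×21.4427 + ½×0.29×21.4427² = 239.4976.

$239.50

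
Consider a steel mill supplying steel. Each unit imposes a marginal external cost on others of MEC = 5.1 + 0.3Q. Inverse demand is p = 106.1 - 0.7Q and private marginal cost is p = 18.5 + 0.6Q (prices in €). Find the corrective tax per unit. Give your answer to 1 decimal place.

Social marginal cost = private MC + MEC = 23.6 + 0.9Q.
Set SMC = demand: 23.6 + 0.9Q = 106.1 - 0.7Q → Q* = 51.5625.
The Pigouvian tax equals MEC at Q*: 5.1 + 0.3×51.5625 = 20.5688.

tax = €20.6 per unit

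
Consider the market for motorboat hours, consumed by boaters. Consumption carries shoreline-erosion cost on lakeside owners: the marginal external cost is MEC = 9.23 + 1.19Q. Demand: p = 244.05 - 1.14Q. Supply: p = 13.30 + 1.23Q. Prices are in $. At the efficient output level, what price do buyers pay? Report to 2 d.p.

Social marginal benefit = demand − MEC = 234.82 - 2.33Q.
Set SMB = MC: 234.82 - 2.33Q = 13.30 + 1.23Q → Q* = 62.2247.
Consumer price on the demand curve at Q*: 244.05 − 1.14×62.2247 = 173.1138.

P = $173.11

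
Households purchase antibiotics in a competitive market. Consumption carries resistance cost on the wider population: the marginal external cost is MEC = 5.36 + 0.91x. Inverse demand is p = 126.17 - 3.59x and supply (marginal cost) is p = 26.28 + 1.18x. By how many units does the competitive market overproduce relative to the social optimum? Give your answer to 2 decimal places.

Market equilibrium (private): 26.28 + 1.18x = 126.17 - 3.59x → x_m = 20.9413.
Social marginal benefit = demand − MEC = 120.81 - 4.50x.
Set SMB = MC: 120.81 - 4.50x = 26.28 + 1.18x → x* = 16.6426.
Gap = |20.9413 − 16.6426| = 4.2987.

4.30 units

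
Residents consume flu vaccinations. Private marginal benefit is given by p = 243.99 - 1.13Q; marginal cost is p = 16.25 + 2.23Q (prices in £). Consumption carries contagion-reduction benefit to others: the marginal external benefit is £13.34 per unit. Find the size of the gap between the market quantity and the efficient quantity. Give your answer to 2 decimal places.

Market equilibrium (private): 16.25 + 2.23Q = 243.99 - 1.13Q → Q_m = 67.7798.
Social marginal benefit = demand + MEB = 257.33 - 1.13Q.
Set SMB = MC: 257.33 - 1.13Q = 16.25 + 2.23Q → Q* = 71.7500.
Gap = |67.7798 − 71.7500| = 3.9702.

3.97 units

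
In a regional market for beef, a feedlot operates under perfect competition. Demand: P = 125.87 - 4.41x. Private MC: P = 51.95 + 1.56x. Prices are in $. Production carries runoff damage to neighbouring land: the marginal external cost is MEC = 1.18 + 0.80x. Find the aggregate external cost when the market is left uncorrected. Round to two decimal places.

$75.94

Market equilibrium (private): 51.95 + 1.56x = 125.87 - 4.41x → x_m = 12.3819.
Total external cost = ∫₀^{x_m} (1.18 + 0.80x) dx = 1.18×12.3819 + ½×0.80×12.3819² = 75.9352.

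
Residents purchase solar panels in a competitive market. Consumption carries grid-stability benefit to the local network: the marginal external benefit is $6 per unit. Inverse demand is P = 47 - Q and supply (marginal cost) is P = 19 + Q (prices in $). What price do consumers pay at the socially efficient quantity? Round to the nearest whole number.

Social marginal benefit = demand + MEB = 53 - Q.
Set SMB = MC: 53 - Q = 19 + Q → Q* = 17.0000.
Consumer price on the demand curve at Q*: 47 − 1×17.0000 = 30.0000.

P = $30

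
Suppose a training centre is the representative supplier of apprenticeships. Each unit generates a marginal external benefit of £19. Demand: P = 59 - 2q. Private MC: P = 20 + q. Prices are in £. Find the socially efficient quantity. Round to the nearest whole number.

q* = 19

Social marginal cost = private MC − MEB = 1 + q.
Set SMC = demand: 1 + q = 59 - 2q → q* = 19.3333.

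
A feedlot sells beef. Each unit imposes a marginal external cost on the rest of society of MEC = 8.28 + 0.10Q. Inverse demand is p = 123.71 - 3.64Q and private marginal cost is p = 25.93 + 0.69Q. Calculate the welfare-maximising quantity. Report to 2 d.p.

Social marginal cost = private MC + MEC = 34.21 + 0.79Q.
Set SMC = demand: 34.21 + 0.79Q = 123.71 - 3.64Q → Q* = 20.2032.

Q* = 20.20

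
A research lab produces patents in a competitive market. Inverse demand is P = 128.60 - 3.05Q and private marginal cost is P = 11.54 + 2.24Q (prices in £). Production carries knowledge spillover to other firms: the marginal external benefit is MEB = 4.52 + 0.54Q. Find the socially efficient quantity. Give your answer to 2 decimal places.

Q* = 25.60

Social marginal cost = private MC − MEB = 7.02 + 1.70Q.
Set SMC = demand: 7.02 + 1.70Q = 128.60 - 3.05Q → Q* = 25.5958.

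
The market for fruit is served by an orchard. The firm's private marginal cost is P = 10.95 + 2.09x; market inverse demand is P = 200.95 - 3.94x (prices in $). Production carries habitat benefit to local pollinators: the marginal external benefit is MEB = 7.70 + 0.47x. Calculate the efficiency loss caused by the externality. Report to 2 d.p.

Market equilibrium (private): 10.95 + 2.09x = 200.95 - 3.94x → x_m = 31.5091.
Social marginal cost = private MC − MEB = 3.25 + 1.62x.
Set SMC = demand: 3.25 + 1.62x = 200.95 - 3.94x → x* = 35.5576.
The welfare-loss triangle has base |x_m − x*| and height MEB(x_m) (the vertical gap between SMC and demand is zero at x* and MEB at x_m).
DWL = ½ × 4.0485 × 22.5093 = 45.5645.

DWL = $45.56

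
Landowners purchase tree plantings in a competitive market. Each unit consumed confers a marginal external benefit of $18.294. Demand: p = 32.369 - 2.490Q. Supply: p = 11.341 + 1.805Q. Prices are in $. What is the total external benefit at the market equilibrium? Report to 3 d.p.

$89.566

Market equilibrium (private): 11.341 + 1.805Q = 32.369 - 2.490Q → Q_m = 4.8959.
Total external benefit = MEB × Q_m = 18.294 × 4.8959 = 89.5656.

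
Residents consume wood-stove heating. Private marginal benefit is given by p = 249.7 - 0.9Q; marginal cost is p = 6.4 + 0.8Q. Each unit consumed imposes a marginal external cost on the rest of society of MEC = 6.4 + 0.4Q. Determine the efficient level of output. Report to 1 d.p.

Social marginal benefit = demand − MEC = 243.3 - 1.3Q.
Set SMB = MC: 243.3 - 1.3Q = 6.4 + 0.8Q → Q* = 112.8095.

Q* = 112.8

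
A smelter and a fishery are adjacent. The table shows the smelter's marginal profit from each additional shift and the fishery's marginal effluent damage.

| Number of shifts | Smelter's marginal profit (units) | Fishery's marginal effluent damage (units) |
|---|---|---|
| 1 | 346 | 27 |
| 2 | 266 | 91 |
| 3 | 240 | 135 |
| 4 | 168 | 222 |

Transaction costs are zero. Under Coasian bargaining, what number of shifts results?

Bargaining reaches the level where marginal profit last exceeds marginal effluent damage.
That holds through level 3 (240 ≥ 135) but not at 4 (168 < 222).

3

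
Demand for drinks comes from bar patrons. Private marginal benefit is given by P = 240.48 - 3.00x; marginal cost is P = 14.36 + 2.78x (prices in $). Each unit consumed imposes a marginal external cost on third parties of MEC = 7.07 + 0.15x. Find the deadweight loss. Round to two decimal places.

Market equilibrium (private): 14.36 + 2.78x = 240.48 - 3.00x → x_m = 39.1211.
Social marginal benefit = demand − MEC = 233.41 - 3.15x.
Set SMB = MC: 233.41 - 3.15x = 14.36 + 2.78x → x* = 36.9393.
Height of the DWL triangle at x_m is MC(x_m) − SMB(x_m) = MEC(x_m) = 12.9382.
DWL = ½ × 2.1818 × 12.9382 = 14.1143.

DWL = $14.11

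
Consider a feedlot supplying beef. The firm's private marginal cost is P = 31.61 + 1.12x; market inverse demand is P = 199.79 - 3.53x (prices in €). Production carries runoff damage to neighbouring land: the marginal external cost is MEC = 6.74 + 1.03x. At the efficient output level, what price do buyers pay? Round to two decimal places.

P = €99.46

Social marginal cost = private MC + MEC = 38.35 + 2.15x.
Set SMC = demand: 38.35 + 2.15x = 199.79 - 3.53x → x* = 28.4225.
Consumer price on the demand curve at x*: 199.79 − 3.53×28.4225 = 99.4586.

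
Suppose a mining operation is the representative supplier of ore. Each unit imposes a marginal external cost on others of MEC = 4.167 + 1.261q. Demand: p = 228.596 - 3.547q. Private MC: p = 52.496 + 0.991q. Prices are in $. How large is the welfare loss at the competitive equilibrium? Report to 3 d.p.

DWL = $243.120

Market equilibrium (private): 52.496 + 0.991q = 228.596 - 3.547q → q_m = 38.8056.
Social marginal cost = private MC + MEC = 56.663 + 2.252q.
Set SMC = demand: 56.663 + 2.252q = 228.596 - 3.547q → q* = 29.6487.
Between q* and q_m the wedge SMC − demand runs linearly from 0 to MEC(q_m), so the loss is a triangle.
DWL = ½ × 9.1569 × 53.1009 = 243.1198.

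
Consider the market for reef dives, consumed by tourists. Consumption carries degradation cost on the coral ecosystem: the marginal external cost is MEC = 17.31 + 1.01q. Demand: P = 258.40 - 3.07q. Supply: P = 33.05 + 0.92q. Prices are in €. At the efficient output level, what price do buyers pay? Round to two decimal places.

P = €130.66

Social marginal benefit = demand − MEC = 241.09 - 4.08q.
Set SMB = MC: 241.09 - 4.08q = 33.05 + 0.92q → q* = 41.6080.
Consumer price on the demand curve at q*: 258.40 − 3.07×41.6080 = 130.6634.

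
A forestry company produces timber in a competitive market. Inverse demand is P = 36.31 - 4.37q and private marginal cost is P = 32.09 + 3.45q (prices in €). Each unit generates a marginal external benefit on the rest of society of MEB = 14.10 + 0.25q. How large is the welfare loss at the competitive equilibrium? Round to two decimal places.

Market equilibrium (private): 32.09 + 3.45q = 36.31 - 4.37q → q_m = 0.5396.
Social marginal cost = private MC − MEB = 17.99 + 3.20q.
Set SMC = demand: 17.99 + 3.20q = 36.31 - 4.37q → q* = 2.4201.
The welfare-loss triangle has base |q_m − q*| and height MEB(q_m) (the vertical gap between SMC and demand is zero at q* and MEB at q_m).
DWL = ½ × 1.8805 × 14.2349 = 13.3844.

DWL = €13.38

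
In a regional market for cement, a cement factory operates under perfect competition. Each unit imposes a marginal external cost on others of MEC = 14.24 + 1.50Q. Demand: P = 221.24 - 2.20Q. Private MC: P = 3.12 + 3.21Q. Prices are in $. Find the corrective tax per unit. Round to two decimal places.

Social marginal cost = private MC + MEC = 17.36 + 4.71Q.
Set SMC = demand: 17.36 + 4.71Q = 221.24 - 2.20Q → Q* = 29.5051.
The Pigouvian tax equals MEC at Q*: 14.24 + 1.50×29.5051 = 58.4977.

tax = $58.50 per unit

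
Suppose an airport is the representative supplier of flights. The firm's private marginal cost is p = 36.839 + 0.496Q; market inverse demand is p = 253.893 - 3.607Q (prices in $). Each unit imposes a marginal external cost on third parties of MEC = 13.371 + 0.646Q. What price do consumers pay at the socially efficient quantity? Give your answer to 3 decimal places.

Social marginal cost = private MC + MEC = 50.210 + 1.142Q.
Set SMC = demand: 50.210 + 1.142Q = 253.893 - 3.607Q → Q* = 42.8897.
Consumer price on the demand curve at Q*: 253.893 − 3.607×42.8897 = 99.1899.

P = $99.190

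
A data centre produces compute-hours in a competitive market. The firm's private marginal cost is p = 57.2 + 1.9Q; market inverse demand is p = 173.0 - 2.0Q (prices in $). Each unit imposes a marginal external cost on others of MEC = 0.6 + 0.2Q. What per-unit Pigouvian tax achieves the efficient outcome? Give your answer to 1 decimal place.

Social marginal cost = private MC + MEC = 57.8 + 2.1Q.
Set SMC = demand: 57.8 + 2.1Q = 173.0 - 2.0Q → Q* = 28.0976.
The Pigouvian tax equals MEC at Q*: 0.6 + 0.2×28.0976 = 6.2195.

tax = $6.2 per unit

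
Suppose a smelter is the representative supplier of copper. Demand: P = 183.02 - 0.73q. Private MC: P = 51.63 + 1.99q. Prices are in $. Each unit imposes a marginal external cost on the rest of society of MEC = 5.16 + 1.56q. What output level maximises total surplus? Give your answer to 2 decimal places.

Social marginal cost = private MC + MEC = 56.79 + 3.55q.
Set SMC = demand: 56.79 + 3.55q = 183.02 - 0.73q → q* = 29.4930.

q* = 29.49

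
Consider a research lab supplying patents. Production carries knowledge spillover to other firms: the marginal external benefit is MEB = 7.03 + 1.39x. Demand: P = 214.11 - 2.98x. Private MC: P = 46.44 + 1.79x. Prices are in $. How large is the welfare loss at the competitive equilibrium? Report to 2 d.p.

DWL = $462.08

Market equilibrium (private): 46.44 + 1.79x = 214.11 - 2.98x → x_m = 35.1509.
Social marginal cost = private MC − MEB = 39.41 + 0.40x.
Set SMC = demand: 39.41 + 0.40x = 214.11 - 2.98x → x* = 51.6864.
Between x* and x_m the wedge demand − SMC runs linearly from 0 to MEB(x_m), so the loss is a triangle.
DWL = ½ × 16.5355 × 55.8898 = 462.0829.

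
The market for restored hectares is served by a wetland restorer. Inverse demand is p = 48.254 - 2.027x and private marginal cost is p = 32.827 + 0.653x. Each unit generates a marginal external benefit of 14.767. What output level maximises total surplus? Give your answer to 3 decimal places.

x* = 11.266

Social marginal cost = private MC − MEB = 18.060 + 0.653x.
Set SMC = demand: 18.060 + 0.653x = 48.254 - 2.027x → x* = 11.2664.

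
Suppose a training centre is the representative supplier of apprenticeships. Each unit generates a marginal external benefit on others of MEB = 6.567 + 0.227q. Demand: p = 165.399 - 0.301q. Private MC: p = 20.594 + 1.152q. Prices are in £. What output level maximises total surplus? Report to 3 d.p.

q* = 123.468

Social marginal cost = private MC − MEB = 14.027 + 0.925q.
Set SMC = demand: 14.027 + 0.925q = 165.399 - 0.301q → q* = 123.4682.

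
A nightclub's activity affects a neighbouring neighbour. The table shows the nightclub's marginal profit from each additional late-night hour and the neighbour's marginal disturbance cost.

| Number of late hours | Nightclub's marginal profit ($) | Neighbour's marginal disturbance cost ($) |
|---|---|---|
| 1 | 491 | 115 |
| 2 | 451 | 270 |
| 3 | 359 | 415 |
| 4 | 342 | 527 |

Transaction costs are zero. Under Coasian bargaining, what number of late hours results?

2

Bargaining reaches the level where marginal profit last exceeds marginal disturbance cost.
That holds through level 2 (451 ≥ 270) but not at 3 (359 < 415).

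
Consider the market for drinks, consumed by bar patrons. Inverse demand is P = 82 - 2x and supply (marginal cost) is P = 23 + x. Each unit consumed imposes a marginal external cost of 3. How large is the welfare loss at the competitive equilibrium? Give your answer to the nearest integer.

DWL = 2

Market equilibrium (private): 23 + x = 82 - 2x → x_m = 19.6667.
Social marginal benefit = demand − MEC = 79 - 2x.
Set SMB = MC: 79 - 2x = 23 + x → x* = 18.6667.
The loss is the area between SMB and MC from x* to x_m; with linear curves that's a triangle of height MEC(x_m).
DWL = ½ × 1.0000 × 3.0000 = 1.5000.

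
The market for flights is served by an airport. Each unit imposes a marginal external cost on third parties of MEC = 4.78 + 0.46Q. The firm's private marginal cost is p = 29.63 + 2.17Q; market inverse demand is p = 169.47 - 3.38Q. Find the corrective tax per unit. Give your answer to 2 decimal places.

Social marginal cost = private MC + MEC = 34.41 + 2.63Q.
Set SMC = demand: 34.41 + 2.63Q = 169.47 - 3.38Q → Q* = 22.4725.
The Pigouvian tax equals MEC at Q*: 4.78 + 0.46×22.4725 = 15.1174.

tax = 15.12 per unit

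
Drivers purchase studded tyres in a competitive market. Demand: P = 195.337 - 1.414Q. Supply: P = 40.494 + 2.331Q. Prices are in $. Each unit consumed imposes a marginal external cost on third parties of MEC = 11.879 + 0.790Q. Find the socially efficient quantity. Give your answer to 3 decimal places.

Q* = 31.525

Social marginal benefit = demand − MEC = 183.458 - 2.204Q.
Set SMB = MC: 183.458 - 2.204Q = 40.494 + 2.331Q → Q* = 31.5246.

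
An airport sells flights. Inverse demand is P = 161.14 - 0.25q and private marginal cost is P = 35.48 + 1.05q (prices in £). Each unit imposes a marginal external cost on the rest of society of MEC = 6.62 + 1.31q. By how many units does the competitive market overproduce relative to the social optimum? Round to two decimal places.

Market equilibrium (private): 35.48 + 1.05q = 161.14 - 0.25q → q_m = 96.6615.
Social marginal cost = private MC + MEC = 42.10 + 2.36q.
Set SMC = demand: 42.10 + 2.36q = 161.14 - 0.25q → q* = 45.6092.
Gap = |96.6615 − 45.6092| = 51.0523.

51.05 units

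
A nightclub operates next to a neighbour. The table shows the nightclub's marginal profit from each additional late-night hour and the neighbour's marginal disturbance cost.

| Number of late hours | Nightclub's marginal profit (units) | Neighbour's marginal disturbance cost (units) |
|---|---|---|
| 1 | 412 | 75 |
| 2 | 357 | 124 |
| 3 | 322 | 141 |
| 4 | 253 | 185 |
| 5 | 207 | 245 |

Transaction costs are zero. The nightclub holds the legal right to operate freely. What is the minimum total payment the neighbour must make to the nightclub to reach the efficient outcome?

207

Left alone the nightclub would choose level 5 (marginal profit stays positive).
Efficient level: k* = 4 (marginal profit ≥ marginal disturbance cost through 4).
The neighbour must at least cover the nightclub's forgone profit from cutting 5→4: 207 = 207.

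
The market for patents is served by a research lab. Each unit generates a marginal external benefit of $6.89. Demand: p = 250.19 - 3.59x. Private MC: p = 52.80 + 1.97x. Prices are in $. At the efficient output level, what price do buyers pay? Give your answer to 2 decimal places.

Social marginal cost = private MC − MEB = 45.91 + 1.97x.
Set SMC = demand: 45.91 + 1.97x = 250.19 - 3.59x → x* = 36.7410.
Consumer price on the demand curve at x*: 250.19 − 3.59×36.7410 = 118.2898.

P = $118.29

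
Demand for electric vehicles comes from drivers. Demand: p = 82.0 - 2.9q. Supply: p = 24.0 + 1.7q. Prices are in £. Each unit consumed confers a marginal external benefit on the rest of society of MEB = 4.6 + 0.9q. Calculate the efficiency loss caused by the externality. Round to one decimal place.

DWL = £34.4

Market equilibrium (private): 24.0 + 1.7q = 82.0 - 2.9q → q_m = 12.6087.
Social marginal benefit = demand + MEB = 86.6 - 2.0q.
Set SMB = MC: 86.6 - 2.0q = 24.0 + 1.7q → q* = 16.9189.
The loss is the area between SMB and MC from q* to q_m; with linear curves that's a triangle of height MEB(q_m).
DWL = ½ × 4.3102 × 15.9478 = 34.3691.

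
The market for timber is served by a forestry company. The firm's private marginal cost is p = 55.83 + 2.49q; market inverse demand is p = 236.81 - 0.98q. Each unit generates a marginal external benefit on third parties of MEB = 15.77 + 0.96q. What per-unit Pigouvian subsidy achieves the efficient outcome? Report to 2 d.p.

subsidy = 91.02 per unit

Social marginal cost = private MC − MEB = 40.06 + 1.53q.
Set SMC = demand: 40.06 + 1.53q = 236.81 - 0.98q → q* = 78.3865.
The Pigouvian subsidy equals MEB at q*: 15.77 + 0.96×78.3865 = 91.0210.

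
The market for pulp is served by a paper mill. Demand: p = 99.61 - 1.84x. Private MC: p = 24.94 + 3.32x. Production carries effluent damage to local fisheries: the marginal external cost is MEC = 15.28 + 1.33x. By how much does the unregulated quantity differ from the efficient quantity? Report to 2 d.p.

5.32 units

Market equilibrium (private): 24.94 + 3.32x = 99.61 - 1.84x → x_m = 14.4709.
Social marginal cost = private MC + MEC = 40.22 + 4.65x.
Set SMC = demand: 40.22 + 4.65x = 99.61 - 1.84x → x* = 9.1510.
Gap = |14.4709 − 9.1510| = 5.3199.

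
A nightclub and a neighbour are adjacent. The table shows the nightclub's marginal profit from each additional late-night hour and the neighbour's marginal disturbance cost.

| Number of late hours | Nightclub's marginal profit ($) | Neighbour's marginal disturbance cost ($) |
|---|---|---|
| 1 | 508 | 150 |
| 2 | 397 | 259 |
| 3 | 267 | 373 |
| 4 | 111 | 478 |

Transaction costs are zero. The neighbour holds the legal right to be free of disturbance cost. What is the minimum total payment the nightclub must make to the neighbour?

Efficient level: marginal profit ≥ marginal disturbance cost through level 2, so k* = 2.
With the neighbour holding the right, the nightclub must at least compensate total damage at k*: 150 + 259 = 409.

$409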